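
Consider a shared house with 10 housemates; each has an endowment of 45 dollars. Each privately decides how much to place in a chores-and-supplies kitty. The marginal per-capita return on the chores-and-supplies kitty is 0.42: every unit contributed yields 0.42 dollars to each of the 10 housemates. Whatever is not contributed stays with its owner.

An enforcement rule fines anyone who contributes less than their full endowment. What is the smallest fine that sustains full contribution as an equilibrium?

Given the others contribute fully, the best deviation is to contribute 0 (any partial contribution still incurs the fine and gives up units whose private return 0.42 is below 1).
Deviating from 45 to 0 saves 45 dollars but forfeits the deviator's share of the drop in the chores-and-supplies kitty: 0.42 × 45 = 18.90.
So the deviation gain is 45 − 18.90 = 26.10, and the fine must be at least 26.10 dollars to wipe it out.

26.10 dollars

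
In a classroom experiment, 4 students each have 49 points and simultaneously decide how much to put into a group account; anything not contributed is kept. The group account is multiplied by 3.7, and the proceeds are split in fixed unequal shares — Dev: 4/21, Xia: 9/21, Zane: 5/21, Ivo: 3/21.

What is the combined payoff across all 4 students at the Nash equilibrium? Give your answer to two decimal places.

For player j, contributing a unit is worthwhile iff 3.7 × (j's share) ≥ 1, i.e. iff j's share is at least 0.2703.
The only share above 0.2703 is Xia's 9/21, contributing 49; the remaining 3 contribute 0. Total contributed: 49.
The group account pays out 3.7 × 49 = 181.30 in total (split across the unequal shares, but the aggregate is all that matters for the group sum).
The 3 free-riders keep 49 each, adding 147. Group total = 147 + 181.30 = 328.30.

328.30 points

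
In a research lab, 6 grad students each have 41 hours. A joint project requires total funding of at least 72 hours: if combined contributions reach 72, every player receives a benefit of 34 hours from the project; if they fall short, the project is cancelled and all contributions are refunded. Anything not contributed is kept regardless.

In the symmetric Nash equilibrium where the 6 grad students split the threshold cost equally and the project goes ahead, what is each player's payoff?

63 hours

Equal share of the threshold: 72/6 = 12.
At this profile no one gains by cutting their contribution: any cut drops the total below 72, the project is cancelled, contributions are refunded, and the deviator ends with 41, which is less than 41 − 12 + 34 = 63. Contributing more than 12 just wastes the excess. So contributing exactly 12 is a best response.
Each player's payoff: 41 − 12 + 34 = 63.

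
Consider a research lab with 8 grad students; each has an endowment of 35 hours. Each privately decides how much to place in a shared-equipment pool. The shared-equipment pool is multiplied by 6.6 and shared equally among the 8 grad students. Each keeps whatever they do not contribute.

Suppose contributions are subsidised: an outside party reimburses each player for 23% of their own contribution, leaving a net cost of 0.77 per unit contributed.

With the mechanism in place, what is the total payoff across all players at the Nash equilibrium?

1912.40 hours

Under the mechanism each unit contributed yields (6.6/8) / 0.77 = 1.0714 back to its contributor per unit of net cost, which exceeds 1, making full contribution the dominant choice for everyone.
So the Nash equilibrium is full contribution by all 8; the group earns 8 × (35 × 0.23 + 6.6 × 35) = 1912.40.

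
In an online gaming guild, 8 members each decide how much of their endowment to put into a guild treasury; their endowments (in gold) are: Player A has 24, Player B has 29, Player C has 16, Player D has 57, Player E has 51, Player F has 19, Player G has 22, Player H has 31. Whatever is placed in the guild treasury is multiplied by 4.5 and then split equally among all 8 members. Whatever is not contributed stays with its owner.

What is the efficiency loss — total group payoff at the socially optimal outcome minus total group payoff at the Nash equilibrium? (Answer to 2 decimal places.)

The private return per contributed unit is 4.5/8 = 0.5625 < 1 for every player regardless of endowment, so the Nash equilibrium is zero contribution and the group total is Σ E_j = 24 + 29 + 16 + 57 + 51 + 19 + 22 + 31 = 249.
Each contributed unit returns 4.500 to the group, so the social optimum is full contribution by everyone: group total = 4.500 × 249 = 1120.50.
Efficiency loss = (4.500 − 1) × 249 = 871.50.

871.50 gold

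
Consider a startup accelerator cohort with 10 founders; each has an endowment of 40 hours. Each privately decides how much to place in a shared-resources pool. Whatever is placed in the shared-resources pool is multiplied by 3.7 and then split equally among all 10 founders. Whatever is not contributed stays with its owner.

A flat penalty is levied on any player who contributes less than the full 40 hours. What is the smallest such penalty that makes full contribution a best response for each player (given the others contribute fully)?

25.20 hours

Given the others contribute fully, the best deviation is to contribute 0 (any partial contribution still incurs the fine and gives up units whose private return 0.3700 is below 1).
Deviating from 40 to 0 saves 40 hours but forfeits the deviator's share of the drop in the shared-resources pool: 3.7/10 × 40 = 14.80.
So the deviation gain is 40 − 14.80 = 25.20, and the fine must be at least 25.20 hours to wipe it out.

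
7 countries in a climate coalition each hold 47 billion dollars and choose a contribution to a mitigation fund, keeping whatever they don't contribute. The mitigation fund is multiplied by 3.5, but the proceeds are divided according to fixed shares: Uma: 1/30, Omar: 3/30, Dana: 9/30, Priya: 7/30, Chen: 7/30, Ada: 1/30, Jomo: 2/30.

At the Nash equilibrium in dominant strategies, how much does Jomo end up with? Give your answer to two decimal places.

57.97 billion dollars

A player with share s gets back 3.5·s per unit contributed, so full contribution is dominant for anyone with s > 1/3.5 = 0.2857 and zero contribution is dominant for anyone below.
Only Dana (9/30) clears that bar, contributing 47; the remaining 6 contribute 0. Total contributed: 47.
Jomo keeps 47 and receives 3.5 × 47 × 2/30 = 10.97 from the mitigation fund, for a payoff of 57.97.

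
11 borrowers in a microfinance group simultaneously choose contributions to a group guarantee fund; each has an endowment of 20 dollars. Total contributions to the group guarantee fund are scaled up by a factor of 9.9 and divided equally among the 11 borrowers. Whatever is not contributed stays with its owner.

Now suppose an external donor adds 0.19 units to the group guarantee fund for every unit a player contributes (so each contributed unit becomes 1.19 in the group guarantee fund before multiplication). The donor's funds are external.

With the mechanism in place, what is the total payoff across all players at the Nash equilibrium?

2591.82 dollars

With the mechanism, a contributed unit returns 9.9 × 1.19 / 11 = 1.0710 per unit of net cost to the contributor — now above 1 — so contributing fully is weakly dominant for every player.
At the Nash equilibrium everyone contributes 20. Group total payoff = 9.9 × 1.19 × 220 = 2591.82.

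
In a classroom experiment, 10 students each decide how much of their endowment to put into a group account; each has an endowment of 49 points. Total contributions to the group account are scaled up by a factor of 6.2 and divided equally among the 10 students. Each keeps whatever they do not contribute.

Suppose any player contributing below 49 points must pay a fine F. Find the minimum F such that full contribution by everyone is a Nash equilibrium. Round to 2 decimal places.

Given the others contribute fully, the best deviation is to contribute 0 (any partial contribution still incurs the fine and gives up units whose private return 0.6200 is below 1).
Deviating from 49 to 0 saves 49 points but forfeits the deviator's share of the drop in the group account: 6.2/10 × 49 = 30.38.
So the deviation gain is 49 − 30.38 = 18.62, and the fine must be at least 18.62 points to wipe it out.

18.62 points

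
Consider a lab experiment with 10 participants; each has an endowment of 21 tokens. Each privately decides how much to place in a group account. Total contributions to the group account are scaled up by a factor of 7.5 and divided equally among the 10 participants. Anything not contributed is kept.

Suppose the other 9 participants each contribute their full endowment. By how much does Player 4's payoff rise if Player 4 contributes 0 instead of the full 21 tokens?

Switching from a contribution of 21 to 0 lets Player 4 keep an extra 21 tokens, but lowers the group account by 21, which costs Player 4 their own share of that drop: 7.5/10 × 21 = 15.75.
Net gain = 21 − 15.75 = 5.25. The private return per contributed unit (0.7500) is below 1, so free-riding is indeed the best response regardless of what the others do.

5.25 tokens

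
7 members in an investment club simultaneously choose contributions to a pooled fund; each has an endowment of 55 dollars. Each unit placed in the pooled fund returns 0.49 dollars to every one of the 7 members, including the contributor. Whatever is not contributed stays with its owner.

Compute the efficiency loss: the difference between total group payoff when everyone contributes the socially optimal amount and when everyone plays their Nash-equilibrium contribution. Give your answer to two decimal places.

The private return per contributed unit is 0.49 < 1, so contributing 0 is dominant for every player. At the Nash equilibrium everyone keeps their 55, and the group total is 7 × 55 = 385.
Each contributed unit returns 3.430 to the group as a whole (0.49 to each of 7 players), which exceeds 1, so the social optimum is full contribution: group total = 3.430 × 385 = 1320.55.
Efficiency loss = 1320.55 − 385 = 935.55.

935.55 dollars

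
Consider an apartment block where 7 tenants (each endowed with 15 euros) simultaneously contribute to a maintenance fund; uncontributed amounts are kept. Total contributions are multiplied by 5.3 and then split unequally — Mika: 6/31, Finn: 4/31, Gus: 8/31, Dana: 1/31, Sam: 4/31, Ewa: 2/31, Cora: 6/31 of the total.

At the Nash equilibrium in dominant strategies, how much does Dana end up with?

Each unit j contributes comes back to j as 5.3 × (j's share), so j prefers to contribute only if that share exceeds 1/5.3 = 0.1887; otherwise keeping the unit dominates.
Mika, Gus and Cora are above the threshold, contributing 15 each; the remaining 4 contribute 0. Total contributed: 45.
Dana keeps 15 and receives 5.3 × 45 × 1/31 = 7.69 from the maintenance fund, for a payoff of 22.69.

22.69 euros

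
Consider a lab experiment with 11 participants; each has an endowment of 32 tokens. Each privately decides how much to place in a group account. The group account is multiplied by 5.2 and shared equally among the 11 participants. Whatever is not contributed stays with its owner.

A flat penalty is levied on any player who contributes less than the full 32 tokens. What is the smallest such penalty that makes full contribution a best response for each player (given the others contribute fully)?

Given the others contribute fully, the best deviation is to contribute 0 (any partial contribution still incurs the fine and gives up units whose private return 0.4727 is below 1).
Deviating from 32 to 0 saves 32 tokens but forfeits the deviator's share of the drop in the group account: 5.2/11 × 32 = 15.13.
So the deviation gain is 32 − 15.13 = 16.87, and the fine must be at least 16.87 tokens to wipe it out.

16.87 tokens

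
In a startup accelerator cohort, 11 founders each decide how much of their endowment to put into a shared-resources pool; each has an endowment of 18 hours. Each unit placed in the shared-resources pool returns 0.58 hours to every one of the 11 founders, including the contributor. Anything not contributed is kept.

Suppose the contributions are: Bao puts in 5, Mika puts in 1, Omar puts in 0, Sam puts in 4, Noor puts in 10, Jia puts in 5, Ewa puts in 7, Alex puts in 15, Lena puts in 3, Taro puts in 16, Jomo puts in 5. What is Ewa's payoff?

52.18 hours

Total contributed: 5 + 1 + 0 + 4 + 10 + 5 + 7 + 15 + 3 + 16 + 5 = 71.
Each receives 0.58 × 71 = 41.18 from the shared-resources pool.
Ewa keeps 18 − 7 = 11, so Ewa's payoff is 11 + 41.18 = 52.18.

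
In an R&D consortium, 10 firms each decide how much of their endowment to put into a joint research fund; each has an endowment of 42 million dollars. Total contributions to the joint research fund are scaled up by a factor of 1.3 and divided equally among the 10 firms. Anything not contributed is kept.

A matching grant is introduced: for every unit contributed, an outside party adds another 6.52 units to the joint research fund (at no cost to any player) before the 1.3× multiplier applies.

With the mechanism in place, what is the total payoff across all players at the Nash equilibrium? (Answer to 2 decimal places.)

420.00 million dollars

With the mechanism, a contributed unit returns 1.3 × 7.52 / 10 = 0.9776 per unit of net cost — still below 1 — so contributing 0 remains dominant for every player.
Everyone keeps their endowment and the group total is 10 × 42 = 420.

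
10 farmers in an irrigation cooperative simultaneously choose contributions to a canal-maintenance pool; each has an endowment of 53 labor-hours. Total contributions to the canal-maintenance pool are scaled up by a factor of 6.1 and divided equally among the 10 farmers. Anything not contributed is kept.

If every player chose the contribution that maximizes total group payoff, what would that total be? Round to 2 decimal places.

Each contributed unit returns 6.100 to the group as a whole (0.6100 to each of 10 players), which exceeds 1, so the social optimum is full contribution: group total = 6.100 × 530 = 3233.00.

3233.00 labor-hours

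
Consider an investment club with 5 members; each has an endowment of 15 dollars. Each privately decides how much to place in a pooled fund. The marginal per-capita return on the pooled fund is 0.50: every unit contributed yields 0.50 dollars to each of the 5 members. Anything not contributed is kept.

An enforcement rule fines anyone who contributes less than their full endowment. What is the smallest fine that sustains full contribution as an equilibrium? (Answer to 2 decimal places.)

7.50 dollars

Given the others contribute fully, the best deviation is to contribute 0 (any partial contribution still incurs the fine and gives up units whose private return 0.50 is below 1).
Deviating from 15 to 0 saves 15 dollars but forfeits the deviator's share of the drop in the pooled fund: 0.50 × 15 = 7.50.
So the deviation gain is 15 − 7.50 = 7.50, and the fine must be at least 7.50 dollars to wipe it out.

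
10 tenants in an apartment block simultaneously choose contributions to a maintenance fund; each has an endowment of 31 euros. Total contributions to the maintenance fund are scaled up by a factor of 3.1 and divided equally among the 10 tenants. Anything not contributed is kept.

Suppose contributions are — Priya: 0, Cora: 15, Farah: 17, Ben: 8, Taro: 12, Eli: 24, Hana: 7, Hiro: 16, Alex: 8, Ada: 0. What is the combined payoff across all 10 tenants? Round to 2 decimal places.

Total contributed: 0 + 15 + 17 + 8 + 12 + 24 + 7 + 16 + 8 + 0 = 107; total kept: 10 × 31 − 107 = 203.
The maintenance fund pays out 3.1 × 107 = 331.70 in aggregate.
Group total = 203 + 331.70 = 534.70.

534.70 euros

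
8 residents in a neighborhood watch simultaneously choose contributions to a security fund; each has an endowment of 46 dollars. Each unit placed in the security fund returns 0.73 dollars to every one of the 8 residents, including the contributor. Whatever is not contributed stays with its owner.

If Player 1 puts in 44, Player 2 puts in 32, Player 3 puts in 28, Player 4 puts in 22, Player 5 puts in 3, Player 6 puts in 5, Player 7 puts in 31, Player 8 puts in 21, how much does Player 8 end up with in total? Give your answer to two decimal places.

Total contributed: 44 + 32 + 28 + 22 + 3 + 5 + 31 + 21 = 186.
Each receives 0.73 × 186 = 135.78 from the security fund.
Player 8 keeps 46 − 21 = 25, so Player 8's payoff is 25 + 135.78 = 160.78.

160.78 dollars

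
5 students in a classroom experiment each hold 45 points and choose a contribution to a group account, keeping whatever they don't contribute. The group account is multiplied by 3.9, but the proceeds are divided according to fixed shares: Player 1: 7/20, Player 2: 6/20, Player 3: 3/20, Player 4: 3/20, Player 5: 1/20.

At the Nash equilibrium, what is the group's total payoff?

486.00 points

A player with share s gets back 3.9·s per unit contributed, so full contribution is dominant for anyone with s > 1/3.9 = 0.2564 and zero contribution is dominant for anyone below.
Player 1 and Player 2 are above the threshold, contributing 45 each; the remaining 3 contribute 0. Total contributed: 90.
The group account pays out 3.9 × 90 = 351.00 in total (split across the unequal shares, but the aggregate is all that matters for the group sum).
The 3 free-riders keep 45 each, adding 135. Group total = 135 + 351.00 = 486.00.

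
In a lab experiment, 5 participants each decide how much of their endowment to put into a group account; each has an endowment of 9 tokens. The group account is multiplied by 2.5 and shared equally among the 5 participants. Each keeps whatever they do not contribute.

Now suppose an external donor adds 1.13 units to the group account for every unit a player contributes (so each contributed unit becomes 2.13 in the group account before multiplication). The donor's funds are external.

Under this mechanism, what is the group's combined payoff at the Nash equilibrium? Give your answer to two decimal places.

239.63 tokens

With the mechanism, a contributed unit returns 2.5 × 2.13 / 5 = 1.0650 per unit of net cost to the contributor — now above 1 — so contributing fully is weakly dominant for every player.
So the Nash equilibrium is full contribution by all 5; the group earns 2.5 × 2.13 × 45 = 239.63.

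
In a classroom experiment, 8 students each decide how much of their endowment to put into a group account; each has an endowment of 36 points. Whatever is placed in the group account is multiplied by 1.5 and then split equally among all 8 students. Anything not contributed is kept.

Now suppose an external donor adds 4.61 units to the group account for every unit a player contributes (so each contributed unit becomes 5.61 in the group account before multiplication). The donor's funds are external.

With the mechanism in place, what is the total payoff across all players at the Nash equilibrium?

With the mechanism, a contributed unit returns 1.5 × 5.61 / 8 = 1.0519 per unit of net cost to the contributor — now above 1 — so contributing fully is weakly dominant for every player.
At the Nash equilibrium everyone contributes 36. Group total payoff = 1.5 × 5.61 × 288 = 2423.52.

2423.52 points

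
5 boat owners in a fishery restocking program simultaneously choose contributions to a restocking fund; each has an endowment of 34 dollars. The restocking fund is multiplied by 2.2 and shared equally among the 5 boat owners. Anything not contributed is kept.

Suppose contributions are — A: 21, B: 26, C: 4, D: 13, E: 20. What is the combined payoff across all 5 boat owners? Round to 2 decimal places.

270.80 dollars

Total contributed: 21 + 26 + 4 + 13 + 20 = 84; total kept: 5 × 34 − 84 = 86.
The restocking fund pays out 2.2 × 84 = 184.80 in aggregate.
Group total = 86 + 184.80 = 270.80.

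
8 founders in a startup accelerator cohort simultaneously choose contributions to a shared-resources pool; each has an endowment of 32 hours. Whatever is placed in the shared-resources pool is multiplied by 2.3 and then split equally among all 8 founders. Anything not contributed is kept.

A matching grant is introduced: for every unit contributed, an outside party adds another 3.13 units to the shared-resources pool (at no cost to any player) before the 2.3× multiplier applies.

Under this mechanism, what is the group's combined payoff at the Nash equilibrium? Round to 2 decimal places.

2431.74 hours

Under the mechanism each unit contributed yields 2.3 × 4.13 / 8 = 1.1874 back to its contributor per unit of net cost, which exceeds 1, making full contribution the dominant choice for everyone.
So the Nash equilibrium is full contribution by all 8; the group earns 2.3 × 4.13 × 256 = 2431.74.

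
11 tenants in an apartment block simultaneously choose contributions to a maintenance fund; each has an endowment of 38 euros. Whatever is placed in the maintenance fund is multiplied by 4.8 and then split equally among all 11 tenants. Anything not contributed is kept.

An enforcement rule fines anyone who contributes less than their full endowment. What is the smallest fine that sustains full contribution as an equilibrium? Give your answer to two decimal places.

Given the others contribute fully, the best deviation is to contribute 0 (any partial contribution still incurs the fine and gives up units whose private return 0.4364 is below 1).
Deviating from 38 to 0 saves 38 euros but forfeits the deviator's share of the drop in the maintenance fund: 4.8/11 × 38 = 16.58.
So the deviation gain is 38 − 16.58 = 21.42, and the fine must be at least 21.42 euros to wipe it out.

21.42 euros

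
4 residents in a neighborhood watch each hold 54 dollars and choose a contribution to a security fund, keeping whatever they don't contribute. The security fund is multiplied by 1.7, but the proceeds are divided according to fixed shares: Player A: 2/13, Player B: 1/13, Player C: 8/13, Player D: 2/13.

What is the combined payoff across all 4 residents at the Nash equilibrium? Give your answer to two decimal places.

A player with share s gets back 1.7·s per unit contributed, so full contribution is dominant for anyone with s > 1/1.7 = 0.5882 and zero contribution is dominant for anyone below.
The only share above 0.5882 is Player C's 8/13, contributing 54; the remaining 3 contribute 0. Total contributed: 54.
The security fund pays out 1.7 × 54 = 91.80 in total (split across the unequal shares, but the aggregate is all that matters for the group sum).
The 3 free-riders keep 54 each, adding 162. Group total = 162 + 91.80 = 253.80.

253.80 dollars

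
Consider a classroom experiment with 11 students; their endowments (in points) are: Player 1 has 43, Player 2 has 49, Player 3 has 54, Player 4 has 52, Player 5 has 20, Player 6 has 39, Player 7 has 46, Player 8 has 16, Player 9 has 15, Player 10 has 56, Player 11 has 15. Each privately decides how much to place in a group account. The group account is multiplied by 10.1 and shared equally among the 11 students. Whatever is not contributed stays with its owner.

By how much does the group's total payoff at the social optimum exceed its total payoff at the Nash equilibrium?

3685.50 points

The private return per contributed unit is 10.1/11 = 0.9182 < 1 for every player regardless of endowment, so the Nash equilibrium is zero contribution and the group total is Σ E_j = 43 + 49 + 54 + 52 + 20 + 39 + 46 + 16 + 15 + 56 + 15 = 405.
Each contributed unit returns 10.100 to the group, so the social optimum is full contribution by everyone: group total = 10.100 × 405 = 4090.50.
Efficiency loss = (10.100 − 1) × 405 = 3685.50.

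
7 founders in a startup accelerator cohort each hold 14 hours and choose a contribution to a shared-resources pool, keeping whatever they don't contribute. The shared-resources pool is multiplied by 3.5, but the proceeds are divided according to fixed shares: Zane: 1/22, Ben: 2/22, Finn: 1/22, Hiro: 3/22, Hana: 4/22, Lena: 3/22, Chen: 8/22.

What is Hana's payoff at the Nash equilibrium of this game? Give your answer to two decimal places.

A player with share s gets back 3.5·s per unit contributed, so full contribution is dominant for anyone with s > 1/3.5 = 0.2857 and zero contribution is dominant for anyone below.
Only Chen (8/22) clears that bar, contributing 14; the remaining 6 contribute 0. Total contributed: 14.
Hana keeps 14 and receives 3.5 × 14 × 4/22 = 8.91 from the shared-resources pool, for a payoff of 22.91.

22.91 hours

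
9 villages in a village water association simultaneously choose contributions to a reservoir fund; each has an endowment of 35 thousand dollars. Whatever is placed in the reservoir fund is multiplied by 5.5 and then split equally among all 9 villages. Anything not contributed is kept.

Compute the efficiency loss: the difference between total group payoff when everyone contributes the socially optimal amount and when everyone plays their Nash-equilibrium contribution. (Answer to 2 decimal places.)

1417.50 thousand dollars

Each contributed unit returns 5.5/9 = 0.6111 to its contributor — below 1 — so contributing 0 is dominant for every player. At the Nash equilibrium everyone keeps their 35, and the group total is 9 × 35 = 315.
Each contributed unit returns 5.500 to the group as a whole (0.6111 to each of 9 players), which exceeds 1, so the social optimum is full contribution: group total = 5.500 × 315 = 1732.50.
Efficiency loss = 1732.50 − 315 = 1417.50.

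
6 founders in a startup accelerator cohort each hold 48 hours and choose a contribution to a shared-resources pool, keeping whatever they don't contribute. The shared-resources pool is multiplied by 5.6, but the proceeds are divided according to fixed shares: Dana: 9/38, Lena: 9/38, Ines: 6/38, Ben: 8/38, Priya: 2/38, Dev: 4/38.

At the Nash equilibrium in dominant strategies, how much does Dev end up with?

132.88 hours

Player j's private return per contributed unit is 5.6 × (j's share). Contributing is weakly dominant for j when that share is at least 1/5.6 = 0.1786, and contributing 0 is dominant otherwise.
The shares above 0.1786 belong to Dana, Lena and Ben, contributing 48 each; the remaining 3 contribute 0. Total contributed: 144.
Dev keeps 48 and receives 5.6 × 144 × 4/38 = 84.88 from the shared-resources pool, for a payoff of 132.88.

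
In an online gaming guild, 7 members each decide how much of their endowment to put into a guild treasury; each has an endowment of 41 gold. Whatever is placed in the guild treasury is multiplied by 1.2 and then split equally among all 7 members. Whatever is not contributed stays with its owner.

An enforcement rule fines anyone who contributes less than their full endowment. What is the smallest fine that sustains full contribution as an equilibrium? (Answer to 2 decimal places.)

33.97 gold

Given the others contribute fully, the best deviation is to contribute 0 (any partial contribution still incurs the fine and gives up units whose private return 0.1714 is below 1).
Deviating from 41 to 0 saves 41 gold but forfeits the deviator's share of the drop in the guild treasury: 1.2/7 × 41 = 7.03.
So the deviation gain is 41 − 7.03 = 33.97, and the fine must be at least 33.97 gold to wipe it out.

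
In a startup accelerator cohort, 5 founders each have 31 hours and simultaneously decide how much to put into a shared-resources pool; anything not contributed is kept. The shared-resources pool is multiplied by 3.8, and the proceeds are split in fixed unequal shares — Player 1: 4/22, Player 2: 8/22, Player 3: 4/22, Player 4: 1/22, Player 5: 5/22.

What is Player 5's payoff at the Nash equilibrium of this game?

57.77 hours

A player with share s gets back 3.8·s per unit contributed, so full contribution is dominant for anyone with s > 1/3.8 = 0.2632 and zero contribution is dominant for anyone below.
Only Player 2 (8/22) clears that bar, contributing 31; the remaining 4 contribute 0. Total contributed: 31.
Player 5 keeps 31 and receives 3.8 × 31 × 5/22 = 26.77 from the shared-resources pool, for a payoff of 57.77.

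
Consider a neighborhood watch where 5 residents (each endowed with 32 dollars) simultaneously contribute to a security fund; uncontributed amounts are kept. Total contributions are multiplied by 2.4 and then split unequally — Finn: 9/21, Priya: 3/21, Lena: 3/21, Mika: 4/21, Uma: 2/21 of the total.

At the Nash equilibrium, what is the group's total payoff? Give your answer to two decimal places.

204.80 dollars

Player j's private return per contributed unit is 2.4 × (j's share). Contributing is weakly dominant for j when that share is at least 1/2.4 = 0.4167, and contributing 0 is dominant otherwise.
Only Finn (9/21) clears that bar, contributing 32; the remaining 4 contribute 0. Total contributed: 32.
The security fund pays out 2.4 × 32 = 76.80 in total (split across the unequal shares, but the aggregate is all that matters for the group sum).
The 4 free-riders keep 32 each, adding 128. Group total = 128 + 76.80 = 204.80.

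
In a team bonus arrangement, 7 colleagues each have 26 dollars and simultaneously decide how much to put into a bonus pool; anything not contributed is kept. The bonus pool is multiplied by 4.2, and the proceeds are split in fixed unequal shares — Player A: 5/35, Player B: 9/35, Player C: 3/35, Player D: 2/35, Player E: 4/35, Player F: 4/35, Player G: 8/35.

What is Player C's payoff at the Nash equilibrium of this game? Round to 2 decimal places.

Each unit j contributes comes back to j as 4.2 × (j's share), so j prefers to contribute only if that share exceeds 1/4.2 = 0.2381; otherwise keeping the unit dominates.
Player B alone (share 9/35) is above the threshold, contributing 26; the remaining 6 contribute 0. Total contributed: 26.
Player C keeps 26 and receives 4.2 × 26 × 3/35 = 9.36 from the bonus pool, for a payoff of 35.36.

35.36 dollars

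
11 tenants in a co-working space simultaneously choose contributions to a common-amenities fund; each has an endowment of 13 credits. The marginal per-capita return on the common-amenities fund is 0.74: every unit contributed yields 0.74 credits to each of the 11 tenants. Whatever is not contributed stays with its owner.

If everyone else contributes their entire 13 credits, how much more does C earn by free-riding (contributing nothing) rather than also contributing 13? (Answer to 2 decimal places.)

Switching from a contribution of 13 to 0 lets C keep an extra 13 credits, but lowers the common-amenities fund by 13, which costs C their own share of that drop: 0.74 × 13 = 9.62.
Net gain = 13 − 9.62 = 3.38. The private return per contributed unit (0.74) is below 1, so free-riding is indeed the best response regardless of what the others do.

3.38 credits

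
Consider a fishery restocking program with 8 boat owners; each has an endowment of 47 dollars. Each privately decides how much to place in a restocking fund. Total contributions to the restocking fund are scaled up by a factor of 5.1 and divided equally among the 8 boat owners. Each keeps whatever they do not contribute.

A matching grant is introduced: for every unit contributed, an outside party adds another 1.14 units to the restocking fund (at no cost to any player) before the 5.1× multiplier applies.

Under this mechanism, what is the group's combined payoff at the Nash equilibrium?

With the mechanism, a contributed unit returns 5.1 × 2.14 / 8 = 1.3643 per unit of net cost to the contributor — now above 1 — so contributing fully is weakly dominant for every player.
So the Nash equilibrium is full contribution by all 8; the group earns 5.1 × 2.14 × 376 = 4103.66.

4103.66 dollars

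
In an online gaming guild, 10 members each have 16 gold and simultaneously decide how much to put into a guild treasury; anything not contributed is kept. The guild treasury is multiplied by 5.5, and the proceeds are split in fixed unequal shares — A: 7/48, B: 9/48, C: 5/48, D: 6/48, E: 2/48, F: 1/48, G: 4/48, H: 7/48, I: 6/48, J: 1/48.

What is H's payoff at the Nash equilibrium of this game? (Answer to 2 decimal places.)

Player j's private return per contributed unit is 5.5 × (j's share). Contributing is weakly dominant for j when that share is at least 1/5.5 = 0.1818, and contributing 0 is dominant otherwise.
Only B (9/48) clears that bar, contributing 16; the remaining 9 contribute 0. Total contributed: 16.
H keeps 16 and receives 5.5 × 16 × 7/48 = 12.83 from the guild treasury, for a payoff of 28.83.

28.83 gold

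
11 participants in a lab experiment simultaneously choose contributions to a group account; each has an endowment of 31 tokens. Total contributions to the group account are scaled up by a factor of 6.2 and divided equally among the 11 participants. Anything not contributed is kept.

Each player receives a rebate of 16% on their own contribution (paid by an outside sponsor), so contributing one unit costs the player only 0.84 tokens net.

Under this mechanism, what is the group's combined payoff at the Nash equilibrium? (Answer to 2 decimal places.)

341.00 tokens

With the mechanism, a contributed unit returns (6.2/11) / 0.84 = 0.6710 per unit of net cost — still below 1 — so contributing 0 remains dominant for every player.
At the Nash equilibrium no one contributes; group total payoff = 11 × 31 = 341.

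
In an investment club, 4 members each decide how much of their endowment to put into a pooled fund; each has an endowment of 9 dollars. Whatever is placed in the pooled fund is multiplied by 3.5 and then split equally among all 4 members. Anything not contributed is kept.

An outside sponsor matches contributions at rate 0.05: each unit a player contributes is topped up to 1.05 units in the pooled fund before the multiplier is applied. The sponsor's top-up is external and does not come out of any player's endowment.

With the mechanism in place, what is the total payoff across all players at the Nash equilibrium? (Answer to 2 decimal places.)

36.00 dollars

Even with the mechanism, each unit contributed returns only 3.5 × 1.05 / 4 = 0.9188 per unit of net cost, so contributing nothing is still dominant.
At the Nash equilibrium no one contributes; group total payoff = 4 × 9 = 36.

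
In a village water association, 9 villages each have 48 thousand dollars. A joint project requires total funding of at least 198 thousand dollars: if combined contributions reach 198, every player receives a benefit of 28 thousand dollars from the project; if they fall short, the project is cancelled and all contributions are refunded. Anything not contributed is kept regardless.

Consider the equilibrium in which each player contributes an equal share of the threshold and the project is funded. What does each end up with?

Equal share of the threshold: 198/9 = 22.
At this profile no one gains by cutting their contribution: any cut drops the total below 198, the project is cancelled, contributions are refunded, and the deviator ends with 48, which is less than 48 − 22 + 28 = 54. Contributing more than 22 just wastes the excess. So contributing exactly 22 is a best response.
Each player's payoff: 48 − 22 + 28 = 54.

54 thousand dollars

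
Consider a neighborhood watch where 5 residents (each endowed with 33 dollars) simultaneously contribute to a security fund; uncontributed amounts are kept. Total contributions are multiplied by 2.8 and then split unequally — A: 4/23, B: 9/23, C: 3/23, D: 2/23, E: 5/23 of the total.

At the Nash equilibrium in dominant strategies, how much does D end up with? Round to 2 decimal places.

41.03 dollars

A player with share s gets back 2.8·s per unit contributed, so full contribution is dominant for anyone with s > 1/2.8 = 0.3571 and zero contribution is dominant for anyone below.
The only share above 0.3571 is B's 9/23, contributing 33; the remaining 4 contribute 0. Total contributed: 33.
D keeps 33 and receives 2.8 × 33 × 2/23 = 8.03 from the security fund, for a payoff of 41.03.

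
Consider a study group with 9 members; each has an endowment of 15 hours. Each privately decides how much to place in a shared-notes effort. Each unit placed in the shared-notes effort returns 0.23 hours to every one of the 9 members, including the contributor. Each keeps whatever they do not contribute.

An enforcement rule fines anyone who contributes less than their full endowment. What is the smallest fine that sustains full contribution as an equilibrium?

11.55 hours

Given the others contribute fully, the best deviation is to contribute 0 (any partial contribution still incurs the fine and gives up units whose private return 0.23 is below 1).
Deviating from 15 to 0 saves 15 hours but forfeits the deviator's share of the drop in the shared-notes effort: 0.23 × 15 = 3.45.
So the deviation gain is 15 − 3.45 = 11.55, and the fine must be at least 11.55 hours to wipe it out.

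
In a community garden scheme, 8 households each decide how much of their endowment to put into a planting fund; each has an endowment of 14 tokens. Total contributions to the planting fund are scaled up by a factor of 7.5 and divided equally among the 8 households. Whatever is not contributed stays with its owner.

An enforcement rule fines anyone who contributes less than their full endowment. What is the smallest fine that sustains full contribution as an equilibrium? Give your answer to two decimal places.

0.88 tokens

Given the others contribute fully, the best deviation is to contribute 0 (any partial contribution still incurs the fine and gives up units whose private return 0.9375 is below 1).
Deviating from 14 to 0 saves 14 tokens but forfeits the deviator's share of the drop in the planting fund: 7.5/8 × 14 = 13.12.
So the deviation gain is 14 − 13.12 = 0.88, and the fine must be at least 0.88 tokens to wipe it out.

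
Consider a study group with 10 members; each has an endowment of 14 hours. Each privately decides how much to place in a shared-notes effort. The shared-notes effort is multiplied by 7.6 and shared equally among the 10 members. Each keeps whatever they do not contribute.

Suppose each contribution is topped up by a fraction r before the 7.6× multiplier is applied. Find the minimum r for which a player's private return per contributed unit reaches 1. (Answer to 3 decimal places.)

With matching at rate r, one contributed unit becomes (1 + r) in the shared-notes effort and returns 7.6 × (1 + r) / 10 to the contributor.
Setting this equal to 1: 1 + r = 10/7.6 = 1.3158.
So the minimum matching rate is r = 1.3158 − 1 = 0.316.

0.316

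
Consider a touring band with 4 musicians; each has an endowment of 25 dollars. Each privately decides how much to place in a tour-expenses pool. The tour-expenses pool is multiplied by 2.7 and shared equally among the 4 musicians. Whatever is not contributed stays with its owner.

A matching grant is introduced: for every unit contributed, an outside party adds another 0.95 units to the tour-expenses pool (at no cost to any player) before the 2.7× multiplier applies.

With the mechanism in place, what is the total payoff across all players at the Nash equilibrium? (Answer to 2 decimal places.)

526.50 dollars

Under the mechanism each unit contributed yields 2.7 × 1.95 / 4 = 1.3163 back to its contributor per unit of net cost, which exceeds 1, making full contribution the dominant choice for everyone.
So the Nash equilibrium is full contribution by all 4; the group earns 2.7 × 1.95 × 100 = 526.50.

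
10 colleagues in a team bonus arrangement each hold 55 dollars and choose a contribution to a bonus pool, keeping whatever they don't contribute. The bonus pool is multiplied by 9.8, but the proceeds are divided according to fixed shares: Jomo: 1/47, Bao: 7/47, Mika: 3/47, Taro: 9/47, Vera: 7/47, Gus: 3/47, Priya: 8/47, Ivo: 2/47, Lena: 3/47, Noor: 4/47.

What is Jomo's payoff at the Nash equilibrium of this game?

For player j, contributing a unit is worthwhile iff 9.8 × (j's share) ≥ 1, i.e. iff j's share is at least 0.1020.
Bao, Taro, Vera and Priya clear that bar, contributing 55 each; the remaining 6 contribute 0. Total contributed: 220.
Jomo keeps 55 and receives 9.8 × 220 × 1/47 = 45.87 from the bonus pool, for a payoff of 100.87.

100.87 dollars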